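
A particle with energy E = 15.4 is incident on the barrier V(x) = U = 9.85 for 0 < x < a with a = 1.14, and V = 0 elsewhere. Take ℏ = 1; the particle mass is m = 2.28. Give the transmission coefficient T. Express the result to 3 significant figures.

T = 0.928

E > U: inside the barrier k₂ = √(2m(E − U))/ℏ = 5.031, k₂a = 5.735.
T = [1 + U² sin²(k₂a) / (4E(E − U))]⁻¹ = 1/1.077 = 0.928.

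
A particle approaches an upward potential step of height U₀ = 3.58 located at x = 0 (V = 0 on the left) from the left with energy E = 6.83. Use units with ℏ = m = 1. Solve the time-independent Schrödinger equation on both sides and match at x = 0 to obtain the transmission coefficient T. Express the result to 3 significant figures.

The wavenumbers are k₁ = √(2mE)/ℏ = 3.696 on the left and k₂ = √(2m(E − U₀))/ℏ = 2.550 on the right.
Matching ψ and ψ′ at x = 0 gives r = (k₁ − k₂)/(k₁ + k₂), so R = r² = 0.03370 and T = 1 − R = 0.9663.

T = 0.966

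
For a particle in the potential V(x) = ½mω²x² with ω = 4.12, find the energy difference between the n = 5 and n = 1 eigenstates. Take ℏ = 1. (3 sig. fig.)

ΔE = 16.5

E_n = ℏω(n + ½), so ΔE = (5 − 1) ℏω = 4 × 4.12 = 16.48.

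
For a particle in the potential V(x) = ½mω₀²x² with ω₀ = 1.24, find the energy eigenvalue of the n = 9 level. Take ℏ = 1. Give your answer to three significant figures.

E = 11.8

Using E_n = (n + ½)ℏω₀: E_9 = 9.5 × 1.24 = 11.78.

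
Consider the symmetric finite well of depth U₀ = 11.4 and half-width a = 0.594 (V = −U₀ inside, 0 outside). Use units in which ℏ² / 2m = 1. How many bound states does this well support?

The dimensionless depth is z₀ = a√(2mU₀)/ℏ = 0.594 × √(11.40) = 2.006.
A new bound state (alternating even/odd) appears each time z₀ passes a multiple of π/2, so N = ⌊2z₀/π⌋ + 1 = ⌊1.277⌋ + 1 = 2.

N = 2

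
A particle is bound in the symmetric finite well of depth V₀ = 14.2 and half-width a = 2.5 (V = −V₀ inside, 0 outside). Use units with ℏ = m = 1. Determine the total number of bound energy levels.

The dimensionless depth is z₀ = a√(2mV₀)/ℏ = 2.5 × √(28.40) = 13.32.
A new bound state (alternating even/odd) appears each time z₀ passes a multiple of π/2, so N = ⌊2z₀/π⌋ + 1 = ⌊8.482⌋ + 1 = 9.

N = 9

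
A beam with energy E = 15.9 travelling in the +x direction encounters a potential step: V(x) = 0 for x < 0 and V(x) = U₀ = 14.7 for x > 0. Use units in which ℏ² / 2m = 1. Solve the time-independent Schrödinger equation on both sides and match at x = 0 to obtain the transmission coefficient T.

T = 0.676

The wavenumbers are k₁ = √(2mE)/ℏ = 3.987 on the left and k₂ = √(2m(E − U₀))/ℏ = 1.095 on the right.
Matching ψ and ψ′ at x = 0 gives r = (k₁ − k₂)/(k₁ + k₂), so R = r² = 0.3237 and T = 1 − R = 0.6763.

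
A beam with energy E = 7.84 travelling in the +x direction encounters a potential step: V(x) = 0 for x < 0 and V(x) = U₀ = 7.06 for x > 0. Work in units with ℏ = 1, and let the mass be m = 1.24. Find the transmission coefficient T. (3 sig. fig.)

On each side the TISE gives plane waves with k = √(2m(E − V))/ℏ: k₁ = √(2·1.24·7.84) = 4.409, k₂ = √(2·1.24·0.78) = 1.391.
Matching ψ and ψ′ at x = 0 gives r = (k₁ − k₂)/(k₁ + k₂), so R = r² = 0.2708 and T = 1 − R = 0.7292.

T = 0.729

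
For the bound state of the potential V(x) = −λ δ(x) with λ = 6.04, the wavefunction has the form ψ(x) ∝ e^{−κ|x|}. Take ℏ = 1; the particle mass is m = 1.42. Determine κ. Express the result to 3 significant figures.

Integrating the TISE across x = 0 gives the cusp condition ψ'(0⁺) − ψ'(0⁻) = −(2mλ/ℏ²)ψ(0).
With ψ ∝ e^{−κ|x|} this yields −2κ = −2mλ/ℏ², so κ = mλ/ℏ² = 8.577.

κ = 8.58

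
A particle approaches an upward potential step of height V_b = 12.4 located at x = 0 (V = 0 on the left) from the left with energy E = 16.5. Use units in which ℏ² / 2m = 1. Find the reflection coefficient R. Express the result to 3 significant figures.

On each side the TISE gives plane waves with k = √(2m(E − V))/ℏ: k₁ = √(2·½·16.5) = 4.062, k₂ = √(2·½·4.1) = 2.025.
Continuity of ψ and ψ′ at the step yields the reflection amplitude r = (k₁ − k₂)/(k₁ + k₂) = 0.3347; thus R = |r|² = 0.1120, T = 0.8880.

R = 0.112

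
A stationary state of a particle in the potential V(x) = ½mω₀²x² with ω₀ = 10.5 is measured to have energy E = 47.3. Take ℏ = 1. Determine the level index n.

n = 4

Invert E_n = (n + ½)ℏω₀: n = E/ℏω₀ − ½ = 4.005, so n = 4.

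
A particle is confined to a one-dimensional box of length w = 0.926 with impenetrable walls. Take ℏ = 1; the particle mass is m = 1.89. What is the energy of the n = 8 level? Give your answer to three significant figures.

The infinite-well eigenfunctions ψ_n = √(2/w) sin(nπx/w) vanish at both walls, giving E_n = n²π²ℏ²/(2mw²).
E_8 = 8² × π² / (2 × 1.89 × 0.926²) = 194.9.

E = 195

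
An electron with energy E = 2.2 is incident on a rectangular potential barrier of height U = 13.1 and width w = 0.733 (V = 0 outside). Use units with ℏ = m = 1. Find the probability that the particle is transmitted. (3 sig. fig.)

T = 0.00238

E < U: inside the barrier ψ ∝ e^{±κx} with κ = √(2m(U − E))/ℏ = 4.669.
κw = 3.422, sinh(κw) = 15.31.
The exact tunnelling result is T⁻¹ = 1 + U² sinh²(κw) / [4E(U − E)] = 420.1, so T = 0.00238.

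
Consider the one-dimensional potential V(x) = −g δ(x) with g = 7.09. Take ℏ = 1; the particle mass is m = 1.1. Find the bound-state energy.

E = -27.6

For x ≠ 0 the bound state is ψ ∝ e^{−κ|x|}; integrating the TISE across the delta gives the cusp condition 2κ = 2mg/ℏ², so κ = 7.799.
Then E = −ℏ²κ²/(2m) = −mg²/(2ℏ²) = -27.65.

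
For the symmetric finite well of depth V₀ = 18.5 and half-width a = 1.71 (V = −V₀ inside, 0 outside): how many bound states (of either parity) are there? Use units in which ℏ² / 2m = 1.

N = 5

The dimensionless depth is z₀ = a√(2mV₀)/ℏ = 1.71 × √(18.50) = 7.355.
A new bound state (alternating even/odd) appears each time z₀ passes a multiple of π/2, so N = ⌊2z₀/π⌋ + 1 = ⌊4.682⌋ + 1 = 5.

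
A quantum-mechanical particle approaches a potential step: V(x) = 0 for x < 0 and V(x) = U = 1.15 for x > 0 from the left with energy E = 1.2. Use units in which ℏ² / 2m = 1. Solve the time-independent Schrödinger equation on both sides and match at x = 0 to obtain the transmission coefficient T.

T = 0.563

On each side the TISE gives plane waves with k = √(2m(E − V))/ℏ: k₁ = √(2·½·1.2) = 1.095, k₂ = √(2·½·0.05) = 0.2236.
Continuity of ψ and ψ′ at the step yields the reflection amplitude r = (k₁ − k₂)/(k₁ + k₂) = 0.6610; thus R = |r|² = 0.4369, T = 0.5631.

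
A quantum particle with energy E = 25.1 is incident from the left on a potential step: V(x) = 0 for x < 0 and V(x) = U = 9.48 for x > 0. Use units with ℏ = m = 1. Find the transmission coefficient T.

On each side the TISE gives plane waves with k = √(2m(E − V))/ℏ: k₁ = √(2·1·25.1) = 7.085, k₂ = √(2·1·15.62) = 5.589.
Continuity of ψ and ψ′ at the step yields the reflection amplitude r = (k₁ − k₂)/(k₁ + k₂) = 0.1180; thus R = |r|² = 0.01393, T = 0.9861.

T = 0.986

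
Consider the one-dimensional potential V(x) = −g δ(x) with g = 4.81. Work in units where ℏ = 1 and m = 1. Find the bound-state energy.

E = -11.6

The bound state is ψ(x) = √κ e^{−κ|x|}. The derivative jump ψ'(0⁺) − ψ'(0⁻) = −(2mg/ℏ²)ψ(0) fixes κ = mg/ℏ² = 4.810.
Then E = −ℏ²κ²/(2m) = −mg²/(2ℏ²) = -11.57.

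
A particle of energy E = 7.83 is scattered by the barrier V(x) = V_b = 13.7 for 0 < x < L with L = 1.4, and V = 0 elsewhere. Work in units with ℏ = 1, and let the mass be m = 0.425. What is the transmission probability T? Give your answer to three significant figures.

T = 0.00750

E < V_b: inside the barrier ψ ∝ e^{±κx} with κ = √(2m(V_b − E))/ℏ = 2.234.
κL = 3.127, sinh(κL) = 11.38.
Matching ψ, ψ′ at both faces gives T = [1 + V_b² sinh²(κL) / (4E(V_b − E))]⁻¹ = 1/133.3 = 0.00750.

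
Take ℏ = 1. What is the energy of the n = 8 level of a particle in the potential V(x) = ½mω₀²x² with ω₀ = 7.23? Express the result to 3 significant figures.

E = 61.5

The oscillator eigenvalues are E_n = ℏω₀(n + ½), so E_8 = 7.23 × 8.5 = 61.46.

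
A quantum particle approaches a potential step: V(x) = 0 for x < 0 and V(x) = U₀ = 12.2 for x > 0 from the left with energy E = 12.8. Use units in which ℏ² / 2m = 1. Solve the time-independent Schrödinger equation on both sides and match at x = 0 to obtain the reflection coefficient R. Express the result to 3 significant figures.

R = 0.415

On each side the TISE gives plane waves with k = √(2m(E − V))/ℏ: k₁ = √(2·½·12.8) = 3.578, k₂ = √(2·½·0.6) = 0.7746.
Continuity of ψ and ψ′ at the step yields the reflection amplitude r = (k₁ − k₂)/(k₁ + k₂) = 0.6441; thus R = |r|² = 0.4148, T = 0.5852.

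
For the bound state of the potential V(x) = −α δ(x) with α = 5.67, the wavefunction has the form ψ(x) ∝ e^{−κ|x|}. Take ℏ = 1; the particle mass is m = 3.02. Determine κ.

Integrate −(ℏ²/2m)ψ'' − αδ(x)ψ = Eψ from −ε to +ε: the ψ'' term gives ψ'(0⁺) − ψ'(0⁻) and the δ term gives −(2mα/ℏ²)ψ(0).
With ψ ∝ e^{−κ|x|} this yields −2κ = −2mα/ℏ², so κ = mα/ℏ² = 17.12.

κ = 17.1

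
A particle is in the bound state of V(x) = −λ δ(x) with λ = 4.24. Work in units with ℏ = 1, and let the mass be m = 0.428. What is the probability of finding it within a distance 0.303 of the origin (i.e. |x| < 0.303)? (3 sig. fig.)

The normalised bound state is ψ = √κ e^{−κ|x|} with κ = mλ/ℏ² = 1.815.
P(|x| < d) = ∫_{−d}^{d} κ e^{−2κ|x|} dx = 1 − e^{−2κd} = 1 − e^{−1.100} = 0.6670.

P = 0.667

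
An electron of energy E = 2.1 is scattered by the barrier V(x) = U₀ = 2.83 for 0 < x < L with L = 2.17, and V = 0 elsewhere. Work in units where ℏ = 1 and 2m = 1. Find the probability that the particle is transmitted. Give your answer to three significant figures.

E < U₀: inside the barrier ψ ∝ e^{±κx} with κ = √(2m(U₀ − E))/ℏ = 0.8544.
κL = 1.854, sinh(κL) = 3.115.
Matching ψ, ψ′ at both faces gives T = [1 + U₀² sinh²(κL) / (4E(U₀ − E))]⁻¹ = 1/13.67 = 0.0732.

T = 0.0732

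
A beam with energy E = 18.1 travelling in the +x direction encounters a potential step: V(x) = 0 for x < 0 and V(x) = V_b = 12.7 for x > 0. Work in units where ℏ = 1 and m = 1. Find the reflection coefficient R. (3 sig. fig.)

The wavenumbers are k₁ = √(2mE)/ℏ = 6.017 on the left and k₂ = √(2m(E − V_b))/ℏ = 3.286 on the right.
Continuity of ψ and ψ′ at the step yields the reflection amplitude r = (k₁ − k₂)/(k₁ + k₂) = 0.2935; thus R = |r|² = 0.08613, T = 0.9139.

R = 0.0861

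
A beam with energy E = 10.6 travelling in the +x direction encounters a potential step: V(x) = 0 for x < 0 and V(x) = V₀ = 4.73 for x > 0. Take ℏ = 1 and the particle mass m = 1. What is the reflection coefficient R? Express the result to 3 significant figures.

On each side the TISE gives plane waves with k = √(2m(E − V))/ℏ: k₁ = √(2·1·10.6) = 4.604, k₂ = √(2·1·5.87) = 3.426.
Continuity of ψ and ψ′ at the step yields the reflection amplitude r = (k₁ − k₂)/(k₁ + k₂) = 0.1467; thus R = |r|² = 0.02152, T = 0.9785.

R = 0.0215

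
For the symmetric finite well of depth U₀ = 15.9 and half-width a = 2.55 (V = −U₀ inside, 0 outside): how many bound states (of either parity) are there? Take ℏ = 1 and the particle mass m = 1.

Define the well-strength parameter z₀ = (a/ℏ)√(2mU₀) = 2.55 × √(2·1·15.9) = 14.38.
A new bound state (alternating even/odd) appears each time z₀ passes a multiple of π/2, so N = ⌊2z₀/π⌋ + 1 = ⌊9.154⌋ + 1 = 10.

N = 10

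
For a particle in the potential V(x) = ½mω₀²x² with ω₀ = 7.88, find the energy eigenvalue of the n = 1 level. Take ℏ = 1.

E = 11.8

Using E_n = (n + ½)ℏω₀: E_1 = 1.5 × 7.88 = 11.82.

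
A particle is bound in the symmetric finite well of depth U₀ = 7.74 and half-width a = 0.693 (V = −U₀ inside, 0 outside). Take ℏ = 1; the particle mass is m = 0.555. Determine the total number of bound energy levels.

N = 2

The dimensionless depth is z₀ = a√(2mU₀)/ℏ = 0.693 × √(8.591) = 2.031.
A new bound state (alternating even/odd) appears each time z₀ passes a multiple of π/2, so N = ⌊2z₀/π⌋ + 1 = ⌊1.293⌋ + 1 = 2.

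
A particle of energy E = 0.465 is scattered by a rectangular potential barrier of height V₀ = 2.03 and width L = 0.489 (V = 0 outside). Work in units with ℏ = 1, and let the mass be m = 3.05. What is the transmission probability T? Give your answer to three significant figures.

T = 0.132

Since E < V₀ the interior solution is evanescent with decay constant κ = √(2m(V₀ − E))/ℏ = 3.090.
κL = 1.511, sinh(κL) = 2.155.
The exact tunnelling result is T⁻¹ = 1 + V₀² sinh²(κL) / [4E(V₀ − E)] = 7.574, so T = 0.132.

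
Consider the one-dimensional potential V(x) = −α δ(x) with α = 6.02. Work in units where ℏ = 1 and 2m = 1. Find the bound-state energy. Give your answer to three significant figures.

For x ≠ 0 the bound state is ψ ∝ e^{−κ|x|}; integrating the TISE across the delta gives the cusp condition 2κ = 2mα/ℏ², so κ = 3.010.
Then E = −ℏ²κ²/(2m) = −mα²/(2ℏ²) = -9.060.

E = -9.06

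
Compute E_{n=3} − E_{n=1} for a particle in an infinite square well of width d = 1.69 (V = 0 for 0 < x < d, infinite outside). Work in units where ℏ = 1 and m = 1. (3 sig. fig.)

ΔE = 13.8

E_n = n²π²ℏ²/(2md²), so ΔE = (3² − 1²) π²ℏ²/(2md²).
ΔE = 8 × π² / (2 × 1 × 1.69²) = 13.82.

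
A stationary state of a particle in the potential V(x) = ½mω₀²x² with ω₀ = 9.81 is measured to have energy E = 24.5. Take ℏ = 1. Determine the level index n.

E_n = ℏω₀(n + ½) ⇒ n = E/(ℏω₀) − ½ = 24.5/9.81 − 0.5 = 1.997 → n = 2.

n = 2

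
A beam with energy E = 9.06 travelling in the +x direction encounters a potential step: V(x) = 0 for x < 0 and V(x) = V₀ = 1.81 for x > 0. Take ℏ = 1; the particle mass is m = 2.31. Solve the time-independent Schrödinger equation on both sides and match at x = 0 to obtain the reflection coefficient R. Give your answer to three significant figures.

On each side the TISE gives plane waves with k = √(2m(E − V))/ℏ: k₁ = √(2·2.31·9.06) = 6.470, k₂ = √(2·2.31·7.25) = 5.787.
Continuity of ψ and ψ′ at the step yields the reflection amplitude r = (k₁ − k₂)/(k₁ + k₂) = 0.05566; thus R = |r|² = 0.003098, T = 0.9969.

R = 0.00310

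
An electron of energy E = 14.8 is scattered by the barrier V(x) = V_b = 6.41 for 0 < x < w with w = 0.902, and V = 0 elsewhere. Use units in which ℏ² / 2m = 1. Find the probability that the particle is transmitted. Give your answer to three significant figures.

Above the barrier the interior wavenumber is k₂ = √(2m(E − V_b))/ℏ = 2.897, giving phase k₂w = 2.613.
Matching at both interfaces gives T⁻¹ = 1 + V_b² sin²(k₂w) / [4E(E − V_b)] = 1.021, hence T = 0.979.

T = 0.979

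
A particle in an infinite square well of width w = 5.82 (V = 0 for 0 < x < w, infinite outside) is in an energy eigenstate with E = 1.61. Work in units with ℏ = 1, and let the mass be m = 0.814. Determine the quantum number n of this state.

From E_n = n²π²ℏ²/(2mw²) invert to n = √(2mw²E)/(πℏ).
n = (5.82/π) × √(2 × 0.814 × 1.61) = 2.999 → n = 3.

n = 3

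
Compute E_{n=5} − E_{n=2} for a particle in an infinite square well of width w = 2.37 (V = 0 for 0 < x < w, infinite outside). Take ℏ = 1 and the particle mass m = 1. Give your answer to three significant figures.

ΔE = 18.4

E_n = n²π²ℏ²/(2mw²), so ΔE = (5² − 2²) π²ℏ²/(2mw²).
ΔE = 21 × π² / (2 × 1 × 2.37²) = 18.45.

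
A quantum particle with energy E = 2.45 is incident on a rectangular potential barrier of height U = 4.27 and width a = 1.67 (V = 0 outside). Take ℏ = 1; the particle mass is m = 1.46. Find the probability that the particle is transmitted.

T = 0.00177

E < U: inside the barrier ψ ∝ e^{±κx} with κ = √(2m(U − E))/ℏ = 2.305.
κa = 3.850, sinh(κa) = 23.48.
The exact tunnelling result is T⁻¹ = 1 + U² sinh²(κa) / [4E(U − E)] = 564.7, so T = 0.00177.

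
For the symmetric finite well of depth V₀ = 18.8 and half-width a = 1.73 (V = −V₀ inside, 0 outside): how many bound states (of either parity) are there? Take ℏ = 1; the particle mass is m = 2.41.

N = 11

Define the well-strength parameter z₀ = (a/ℏ)√(2mV₀) = 1.73 × √(2·2.41·18.8) = 16.47.
A new bound state (alternating even/odd) appears each time z₀ passes a multiple of π/2, so N = ⌊2z₀/π⌋ + 1 = ⌊10.48⌋ + 1 = 11.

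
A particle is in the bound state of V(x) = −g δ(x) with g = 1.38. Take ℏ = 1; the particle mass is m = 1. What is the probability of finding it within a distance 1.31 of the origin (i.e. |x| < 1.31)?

The normalised bound state is ψ = √κ e^{−κ|x|} with κ = mg/ℏ² = 1.380.
P(|x| < d) = ∫_{−d}^{d} κ e^{−2κ|x|} dx = 1 − e^{−2κd} = 1 − e^{−3.616} = 0.9731.

P = 0.973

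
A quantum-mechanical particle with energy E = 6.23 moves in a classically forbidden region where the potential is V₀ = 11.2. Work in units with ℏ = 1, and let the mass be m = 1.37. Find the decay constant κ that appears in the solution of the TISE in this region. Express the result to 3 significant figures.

κ = 3.69

Since E < V₀ the TISE in this region is ψ'' = κ²ψ with κ = √(2m(V₀ − E))/ℏ.
κ = √(2 × 1.37 × 4.97) = 3.690.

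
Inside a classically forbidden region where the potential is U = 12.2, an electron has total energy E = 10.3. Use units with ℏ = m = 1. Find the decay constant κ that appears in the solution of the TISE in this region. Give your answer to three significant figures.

κ = 1.95

Since E < U the TISE in this region is ψ'' = κ²ψ with κ = √(2m(U − E))/ℏ.
κ = √(2 × 1 × 1.9) = 1.949.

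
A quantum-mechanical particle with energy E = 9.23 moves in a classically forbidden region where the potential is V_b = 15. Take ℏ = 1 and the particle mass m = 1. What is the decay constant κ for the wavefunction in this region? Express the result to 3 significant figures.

κ = 3.40

Since E < V_b the TISE in this region is ψ'' = κ²ψ with κ = √(2m(V_b − E))/ℏ.
κ = √(2 × 1 × 5.77) = 3.397.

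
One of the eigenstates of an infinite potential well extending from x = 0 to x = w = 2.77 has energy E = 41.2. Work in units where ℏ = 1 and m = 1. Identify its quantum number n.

From E_n = n²π²ℏ²/(2mw²) invert to n = √(2mw²E)/(πℏ).
n = (2.77/π) × √(2 × 1 × 41.2) = 8.004 → n = 8.

n = 8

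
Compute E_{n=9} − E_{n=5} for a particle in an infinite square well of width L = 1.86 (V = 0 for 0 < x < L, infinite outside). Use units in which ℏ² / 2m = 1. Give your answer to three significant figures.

ΔE = 160

E_n = n²π²ℏ²/(2mL²), so ΔE = (9² − 5²) π²ℏ²/(2mL²).
ΔE = 56 × π² / (2 × 0.5 × 1.86²) = 159.8.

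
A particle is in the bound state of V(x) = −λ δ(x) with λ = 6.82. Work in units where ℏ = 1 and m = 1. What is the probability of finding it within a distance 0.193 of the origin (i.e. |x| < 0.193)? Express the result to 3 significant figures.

The normalised bound state is ψ = √κ e^{−κ|x|} with κ = mλ/ℏ² = 6.820.
P(|x| < d) = ∫_{−d}^{d} κ e^{−2κ|x|} dx = 1 − e^{−2κd} = 1 − e^{−2.633} = 0.9281.

P = 0.928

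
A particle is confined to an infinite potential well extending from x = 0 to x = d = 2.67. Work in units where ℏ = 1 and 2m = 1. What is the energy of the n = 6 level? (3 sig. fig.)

E = 49.8

Requiring ψ(0) = ψ(d) = 0 quantises k = nπ/d, hence E_n = ℏ²k²/2m = n²π²ℏ²/(2md²).
E_6 = 6² × π² / (2 × 0.5 × 2.67²) = 49.84.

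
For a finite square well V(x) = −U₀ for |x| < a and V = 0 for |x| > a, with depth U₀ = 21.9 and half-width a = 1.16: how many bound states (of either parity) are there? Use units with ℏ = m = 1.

N = 5

The dimensionless depth is z₀ = a√(2mU₀)/ℏ = 1.16 × √(43.80) = 7.677.
A new bound state (alternating even/odd) appears each time z₀ passes a multiple of π/2, so N = ⌊2z₀/π⌋ + 1 = ⌊4.887⌋ + 1 = 5.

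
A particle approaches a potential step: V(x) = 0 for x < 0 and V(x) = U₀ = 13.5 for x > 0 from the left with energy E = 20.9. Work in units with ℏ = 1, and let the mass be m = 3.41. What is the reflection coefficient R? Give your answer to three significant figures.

R = 0.0645

The wavenumbers are k₁ = √(2mE)/ℏ = 11.94 on the left and k₂ = √(2m(E − U₀))/ℏ = 7.104 on the right.
Continuity of ψ and ψ′ at the step yields the reflection amplitude r = (k₁ − k₂)/(k₁ + k₂) = 0.2539; thus R = |r|² = 0.06446, T = 0.9355.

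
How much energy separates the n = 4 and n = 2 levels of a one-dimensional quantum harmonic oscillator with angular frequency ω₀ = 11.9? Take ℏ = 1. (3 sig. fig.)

E_n = ℏω₀(n + ½), so ΔE = (4 − 2) ℏω₀ = 2 × 11.9 = 23.80.

ΔE = 23.8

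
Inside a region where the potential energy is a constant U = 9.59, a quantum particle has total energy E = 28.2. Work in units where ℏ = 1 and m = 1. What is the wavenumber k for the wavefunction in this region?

With E > U the solution is oscillatory, ψ ∝ e^{±ikx} with k = √(2m(E − U))/ℏ.
k = √(2 × 1 × 18.61) = 6.101.

k = 6.10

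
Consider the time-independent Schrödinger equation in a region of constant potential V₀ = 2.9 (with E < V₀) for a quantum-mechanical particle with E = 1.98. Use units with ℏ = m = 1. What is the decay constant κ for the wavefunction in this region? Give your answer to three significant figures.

Since E < V₀ the TISE in this region is ψ'' = κ²ψ with κ = √(2m(V₀ − E))/ℏ.
κ = √(2 × 1 × 0.92) = 1.356.

κ = 1.36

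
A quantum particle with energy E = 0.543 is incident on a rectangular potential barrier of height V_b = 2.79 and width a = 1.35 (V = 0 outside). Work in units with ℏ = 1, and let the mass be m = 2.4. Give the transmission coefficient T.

T = 0.000353

E < V_b: inside the barrier ψ ∝ e^{±κx} with κ = √(2m(V_b − E))/ℏ = 3.284.
κa = 4.434, sinh(κa) = 42.11.
Matching ψ, ψ′ at both faces gives T = [1 + V_b² sinh²(κa) / (4E(V_b − E))]⁻¹ = 1/2829 = 0.000353.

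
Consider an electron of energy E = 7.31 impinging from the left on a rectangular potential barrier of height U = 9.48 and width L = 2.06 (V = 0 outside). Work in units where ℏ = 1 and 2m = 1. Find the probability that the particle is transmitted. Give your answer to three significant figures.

E < U: inside the barrier ψ ∝ e^{±κx} with κ = √(2m(U − E))/ℏ = 1.473.
κL = 3.035, sinh(κL) = 10.37.
Matching ψ, ψ′ at both faces gives T = [1 + U² sinh²(κL) / (4E(U − E))]⁻¹ = 1/153.4 = 0.00652.

T = 0.00652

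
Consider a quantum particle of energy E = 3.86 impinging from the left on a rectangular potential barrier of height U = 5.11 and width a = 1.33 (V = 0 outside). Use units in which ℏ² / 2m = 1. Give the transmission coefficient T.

T = 0.144

E < U: inside the barrier ψ ∝ e^{±κx} with κ = √(2m(U − E))/ℏ = 1.118.
κa = 1.487, sinh(κa) = 2.099.
Matching ψ, ψ′ at both faces gives T = [1 + U² sinh²(κa) / (4E(U − E))]⁻¹ = 1/6.960 = 0.144.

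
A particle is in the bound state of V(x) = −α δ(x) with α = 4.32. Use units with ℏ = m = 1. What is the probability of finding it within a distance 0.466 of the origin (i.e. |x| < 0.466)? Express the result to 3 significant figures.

P = 0.982

The normalised bound state is ψ = √κ e^{−κ|x|} with κ = mα/ℏ² = 4.320.
P(|x| < d) = ∫_{−d}^{d} κ e^{−2κ|x|} dx = 1 − e^{−2κd} = 1 − e^{−4.026} = 0.9822.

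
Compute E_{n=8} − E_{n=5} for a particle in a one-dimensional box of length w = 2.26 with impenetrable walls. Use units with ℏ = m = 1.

ΔE = 37.7

E_n = n²π²ℏ²/(2mw²), so ΔE = (8² − 5²) π²ℏ²/(2mw²).
ΔE = 39 × π² / (2 × 1 × 2.26²) = 37.68.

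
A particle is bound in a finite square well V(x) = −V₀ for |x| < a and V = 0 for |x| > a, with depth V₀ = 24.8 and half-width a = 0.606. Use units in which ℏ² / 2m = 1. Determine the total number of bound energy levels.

The dimensionless depth is z₀ = a√(2mV₀)/ℏ = 0.606 × √(24.80) = 3.018.
A new bound state (alternating even/odd) appears each time z₀ passes a multiple of π/2, so N = ⌊2z₀/π⌋ + 1 = ⌊1.921⌋ + 1 = 2.

N = 2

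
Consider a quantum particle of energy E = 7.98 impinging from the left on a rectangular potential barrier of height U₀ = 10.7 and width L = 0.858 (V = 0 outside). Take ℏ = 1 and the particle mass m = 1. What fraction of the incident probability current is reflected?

R = 0.946

E < U₀: inside the barrier ψ ∝ e^{±κx} with κ = √(2m(U₀ − E))/ℏ = 2.332.
κL = 2.001, sinh(κL) = 3.631.
The exact tunnelling result is T⁻¹ = 1 + U₀² sinh²(κL) / [4E(U₀ − E)] = 18.39, so T = 0.0544.
R = 1 − T = 0.946.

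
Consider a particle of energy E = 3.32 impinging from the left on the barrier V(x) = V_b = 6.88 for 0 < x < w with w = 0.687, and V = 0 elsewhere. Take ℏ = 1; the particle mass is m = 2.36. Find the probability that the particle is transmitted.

E < V_b: inside the barrier ψ ∝ e^{±κx} with κ = √(2m(V_b − E))/ℏ = 4.099.
κw = 2.816, sinh(κw) = 8.326.
Matching ψ, ψ′ at both faces gives T = [1 + V_b² sinh²(κw) / (4E(V_b − E))]⁻¹ = 1/70.41 = 0.0142.

T = 0.0142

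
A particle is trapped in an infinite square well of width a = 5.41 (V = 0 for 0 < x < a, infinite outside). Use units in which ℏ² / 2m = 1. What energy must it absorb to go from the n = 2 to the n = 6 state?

ΔE = 10.8

E_n = n²π²ℏ²/(2ma²), so ΔE = (6² − 2²) π²ℏ²/(2ma²).
ΔE = 32 × π² / (2 × 0.5 × 5.41²) = 10.79.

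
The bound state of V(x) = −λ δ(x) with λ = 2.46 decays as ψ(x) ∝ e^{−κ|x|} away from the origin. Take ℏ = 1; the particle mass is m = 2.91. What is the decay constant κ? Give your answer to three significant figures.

Integrating the TISE across x = 0 gives the cusp condition ψ'(0⁺) − ψ'(0⁻) = −(2mλ/ℏ²)ψ(0).
With ψ ∝ e^{−κ|x|} this yields −2κ = −2mλ/ℏ², so κ = mλ/ℏ² = 7.159.

κ = 7.16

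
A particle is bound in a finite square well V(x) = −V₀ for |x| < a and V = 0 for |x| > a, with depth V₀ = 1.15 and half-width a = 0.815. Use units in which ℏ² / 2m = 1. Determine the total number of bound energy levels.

Define the well-strength parameter z₀ = (a/ℏ)√(2mV₀) = 0.815 × √(2·0.5·1.15) = 0.8740.
A new bound state (alternating even/odd) appears each time z₀ passes a multiple of π/2, so N = ⌊2z₀/π⌋ + 1 = ⌊0.5564⌋ + 1 = 1.

N = 1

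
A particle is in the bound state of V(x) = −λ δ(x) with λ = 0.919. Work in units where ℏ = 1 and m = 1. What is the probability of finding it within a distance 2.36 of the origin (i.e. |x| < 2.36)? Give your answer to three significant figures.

The normalised bound state is ψ = √κ e^{−κ|x|} with κ = mλ/ℏ² = 0.9190.
P(|x| < d) = ∫_{−d}^{d} κ e^{−2κ|x|} dx = 1 − e^{−2κd} = 1 − e^{−4.338} = 0.9869.

P = 0.987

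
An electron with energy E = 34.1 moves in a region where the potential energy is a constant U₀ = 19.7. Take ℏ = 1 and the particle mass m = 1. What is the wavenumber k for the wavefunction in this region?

k = 5.37

With E > U₀ the solution is oscillatory, ψ ∝ e^{±ikx} with k = √(2m(E − U₀))/ℏ.
k = √(2 × 1 × 14.4) = 5.367.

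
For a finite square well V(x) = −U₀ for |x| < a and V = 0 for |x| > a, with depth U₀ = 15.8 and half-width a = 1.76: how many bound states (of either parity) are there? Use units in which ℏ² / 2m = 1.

N = 5

The dimensionless depth is z₀ = a√(2mU₀)/ℏ = 1.76 × √(15.80) = 6.996.
The even/odd transcendental equations gain one root per π/2 in z₀, giving N = 1 + ⌊2z₀/π⌋ = 1 + ⌊4.454⌋ = 5.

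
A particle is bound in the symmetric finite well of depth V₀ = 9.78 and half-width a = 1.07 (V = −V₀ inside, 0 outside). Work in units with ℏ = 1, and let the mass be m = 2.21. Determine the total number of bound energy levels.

N = 5

Define the well-strength parameter z₀ = (a/ℏ)√(2mV₀) = 1.07 × √(2·2.21·9.78) = 7.035.
A new bound state (alternating even/odd) appears each time z₀ passes a multiple of π/2, so N = ⌊2z₀/π⌋ + 1 = ⌊4.479⌋ + 1 = 5.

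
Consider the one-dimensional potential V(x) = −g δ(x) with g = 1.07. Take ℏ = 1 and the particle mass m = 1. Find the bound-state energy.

E = -0.572

For x ≠ 0 the bound state is ψ ∝ e^{−κ|x|}; integrating the TISE across the delta gives the cusp condition 2κ = 2mg/ℏ², so κ = 1.070.
Then E = −ℏ²κ²/(2m) = −mg²/(2ℏ²) = -0.5725.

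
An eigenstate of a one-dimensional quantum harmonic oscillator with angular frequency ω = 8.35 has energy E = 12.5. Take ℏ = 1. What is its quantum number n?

E_n = ℏω(n + ½) ⇒ n = E/(ℏω) − ½ = 12.5/8.35 − 0.5 = 0.997 → n = 1.

n = 1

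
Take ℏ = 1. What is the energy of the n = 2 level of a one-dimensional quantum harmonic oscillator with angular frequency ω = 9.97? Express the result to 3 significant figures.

E = 24.9

Using E_n = (n + ½)ℏω: E_2 = 2.5 × 9.97 = 24.93.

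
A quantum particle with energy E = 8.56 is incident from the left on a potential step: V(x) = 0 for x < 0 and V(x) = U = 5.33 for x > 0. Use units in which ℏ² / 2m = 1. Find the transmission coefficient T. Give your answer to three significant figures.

The wavenumbers are k₁ = √(2mE)/ℏ = 2.926 on the left and k₂ = √(2m(E − U))/ℏ = 1.797 on the right.
Matching ψ and ψ′ at x = 0 gives r = (k₁ − k₂)/(k₁ + k₂), so R = r² = 0.05709 and T = 1 − R = 0.9429.

T = 0.943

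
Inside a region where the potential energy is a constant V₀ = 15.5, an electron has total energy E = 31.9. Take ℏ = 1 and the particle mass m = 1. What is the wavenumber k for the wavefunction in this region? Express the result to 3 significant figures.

k = 5.73

With E > V₀ the solution is oscillatory, ψ ∝ e^{±ikx} with k = √(2m(E − V₀))/ℏ.
k = √(2 × 1 × 16.4) = 5.727.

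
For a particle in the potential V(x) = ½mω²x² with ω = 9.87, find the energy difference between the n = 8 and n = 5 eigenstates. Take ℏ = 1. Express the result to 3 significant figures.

ΔE = 29.6

E_n = ℏω(n + ½), so ΔE = (8 − 5) ℏω = 3 × 9.87 = 29.61.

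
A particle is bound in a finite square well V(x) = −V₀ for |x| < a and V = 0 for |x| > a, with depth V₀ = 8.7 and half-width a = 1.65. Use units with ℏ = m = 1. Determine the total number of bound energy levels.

The dimensionless depth is z₀ = a√(2mV₀)/ℏ = 1.65 × √(17.40) = 6.883.
The even/odd transcendental equations gain one root per π/2 in z₀, giving N = 1 + ⌊2z₀/π⌋ = 1 + ⌊4.382⌋ = 5.

N = 5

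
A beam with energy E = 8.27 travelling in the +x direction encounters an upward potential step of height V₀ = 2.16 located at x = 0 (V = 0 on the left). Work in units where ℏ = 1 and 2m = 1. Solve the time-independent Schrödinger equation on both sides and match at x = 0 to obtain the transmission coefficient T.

The wavenumbers are k₁ = √(2mE)/ℏ = 2.876 on the left and k₂ = √(2m(E − V₀))/ℏ = 2.472 on the right.
Continuity of ψ and ψ′ at the step yields the reflection amplitude r = (k₁ − k₂)/(k₁ + k₂) = 0.07553; thus R = |r|² = 0.005705, T = 0.9943.

T = 0.994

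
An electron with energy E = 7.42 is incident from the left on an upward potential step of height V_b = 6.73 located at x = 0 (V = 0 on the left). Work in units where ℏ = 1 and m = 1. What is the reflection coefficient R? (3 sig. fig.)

The wavenumbers are k₁ = √(2mE)/ℏ = 3.852 on the left and k₂ = √(2m(E − V_b))/ℏ = 1.175 on the right.
Continuity of ψ and ψ′ at the step yields the reflection amplitude r = (k₁ − k₂)/(k₁ + k₂) = 0.5326; thus R = |r|² = 0.2837, T = 0.7163.

R = 0.284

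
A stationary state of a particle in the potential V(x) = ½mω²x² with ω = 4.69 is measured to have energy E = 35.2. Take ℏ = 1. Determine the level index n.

Invert E_n = (n + ½)ℏω: n = E/ℏω − ½ = 7.005, so n = 7.

n = 7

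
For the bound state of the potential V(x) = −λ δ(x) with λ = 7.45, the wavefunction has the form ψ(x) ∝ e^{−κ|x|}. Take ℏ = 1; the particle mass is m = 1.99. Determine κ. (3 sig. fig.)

κ = 14.8

Integrating the TISE across x = 0 gives the cusp condition ψ'(0⁺) − ψ'(0⁻) = −(2mλ/ℏ²)ψ(0).
With ψ ∝ e^{−κ|x|} this yields −2κ = −2mλ/ℏ², so κ = mλ/ℏ² = 14.83.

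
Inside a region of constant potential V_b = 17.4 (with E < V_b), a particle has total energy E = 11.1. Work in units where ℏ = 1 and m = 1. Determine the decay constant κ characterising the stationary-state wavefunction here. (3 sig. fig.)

Since E < V_b the TISE in this region is ψ'' = κ²ψ with κ = √(2m(V_b − E))/ℏ.
κ = √(2 × 1 × 6.3) = 3.550.

κ = 3.55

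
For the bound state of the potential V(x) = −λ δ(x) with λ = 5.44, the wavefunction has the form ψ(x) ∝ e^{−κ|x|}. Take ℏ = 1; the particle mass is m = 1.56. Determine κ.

Integrate −(ℏ²/2m)ψ'' − λδ(x)ψ = Eψ from −ε to +ε: the ψ'' term gives ψ'(0⁺) − ψ'(0⁻) and the δ term gives −(2mλ/ℏ²)ψ(0).
With ψ ∝ e^{−κ|x|} this yields −2κ = −2mλ/ℏ², so κ = mλ/ℏ² = 8.486.

κ = 8.49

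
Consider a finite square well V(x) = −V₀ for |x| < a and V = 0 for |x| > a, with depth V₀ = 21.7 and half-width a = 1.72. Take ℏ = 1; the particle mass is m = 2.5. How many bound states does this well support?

N = 12

Define the well-strength parameter z₀ = (a/ℏ)√(2mV₀) = 1.72 × √(2·2.5·21.7) = 17.92.
The even/odd transcendental equations gain one root per π/2 in z₀, giving N = 1 + ⌊2z₀/π⌋ = 1 + ⌊11.41⌋ = 12.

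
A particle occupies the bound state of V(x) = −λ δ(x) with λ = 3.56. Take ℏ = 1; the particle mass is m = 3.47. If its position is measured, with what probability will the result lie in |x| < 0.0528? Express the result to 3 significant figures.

The normalised bound state is ψ = √κ e^{−κ|x|} with κ = mλ/ℏ² = 12.35.
P(|x| < d) = ∫_{−d}^{d} κ e^{−2κ|x|} dx = 1 − e^{−2κd} = 1 − e^{−1.304} = 0.7287.

P = 0.729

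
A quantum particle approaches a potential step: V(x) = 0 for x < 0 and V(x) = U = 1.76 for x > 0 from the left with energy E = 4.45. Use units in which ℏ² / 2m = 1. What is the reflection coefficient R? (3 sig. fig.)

R = 0.0157

The wavenumbers are k₁ = √(2mE)/ℏ = 2.110 on the left and k₂ = √(2m(E − U))/ℏ = 1.640 on the right.
Matching ψ and ψ′ at x = 0 gives r = (k₁ − k₂)/(k₁ + k₂), so R = r² = 0.01567 and T = 1 − R = 0.9843.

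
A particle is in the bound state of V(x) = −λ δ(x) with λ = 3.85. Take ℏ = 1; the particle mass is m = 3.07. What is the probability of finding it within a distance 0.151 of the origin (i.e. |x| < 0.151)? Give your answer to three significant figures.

P = 0.972

The normalised bound state is ψ = √κ e^{−κ|x|} with κ = mλ/ℏ² = 11.82.
P(|x| < d) = ∫_{−d}^{d} κ e^{−2κ|x|} dx = 1 − e^{−2κd} = 1 − e^{−3.569} = 0.9718.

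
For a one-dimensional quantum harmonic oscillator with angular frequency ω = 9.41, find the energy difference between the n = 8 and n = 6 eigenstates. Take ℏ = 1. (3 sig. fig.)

E_n = ℏω(n + ½), so ΔE = (8 − 6) ℏω = 2 × 9.41 = 18.82.

ΔE = 18.8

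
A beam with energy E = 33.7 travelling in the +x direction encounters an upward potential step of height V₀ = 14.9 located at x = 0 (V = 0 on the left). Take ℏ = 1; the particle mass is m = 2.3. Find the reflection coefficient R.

R = 0.0210

On each side the TISE gives plane waves with k = √(2m(E − V))/ℏ: k₁ = √(2·2.3·33.7) = 12.45, k₂ = √(2·2.3·18.8) = 9.299.
Continuity of ψ and ψ′ at the step yields the reflection amplitude r = (k₁ − k₂)/(k₁ + k₂) = 0.1449; thus R = |r|² = 0.02099, T = 0.9790.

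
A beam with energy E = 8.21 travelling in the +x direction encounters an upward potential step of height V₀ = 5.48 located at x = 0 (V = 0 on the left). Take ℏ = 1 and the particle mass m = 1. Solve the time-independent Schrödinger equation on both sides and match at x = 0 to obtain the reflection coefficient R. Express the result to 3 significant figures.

The wavenumbers are k₁ = √(2mE)/ℏ = 4.052 on the left and k₂ = √(2m(E − V₀))/ℏ = 2.337 on the right.
Continuity of ψ and ψ′ at the step yields the reflection amplitude r = (k₁ − k₂)/(k₁ + k₂) = 0.2685; thus R = |r|² = 0.07210, T = 0.9279.

R = 0.0721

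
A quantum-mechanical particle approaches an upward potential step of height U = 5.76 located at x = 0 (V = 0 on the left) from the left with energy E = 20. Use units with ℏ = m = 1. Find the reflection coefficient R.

R = 0.00718

The wavenumbers are k₁ = √(2mE)/ℏ = 6.325 on the left and k₂ = √(2m(E − U))/ℏ = 5.337 on the right.
Continuity of ψ and ψ′ at the step yields the reflection amplitude r = (k₁ − k₂)/(k₁ + k₂) = 0.08472; thus R = |r|² = 0.007177, T = 0.9928.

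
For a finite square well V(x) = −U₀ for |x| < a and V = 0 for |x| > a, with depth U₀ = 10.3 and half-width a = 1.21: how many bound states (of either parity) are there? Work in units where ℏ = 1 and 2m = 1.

N = 3

Define the well-strength parameter z₀ = (a/ℏ)√(2mU₀) = 1.21 × √(2·0.5·10.3) = 3.883.
The even/odd transcendental equations gain one root per π/2 in z₀, giving N = 1 + ⌊2z₀/π⌋ = 1 + ⌊2.472⌋ = 3.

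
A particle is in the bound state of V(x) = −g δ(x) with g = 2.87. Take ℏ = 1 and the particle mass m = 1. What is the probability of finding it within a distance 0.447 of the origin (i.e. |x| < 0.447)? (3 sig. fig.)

P = 0.923

The normalised bound state is ψ = √κ e^{−κ|x|} with κ = mg/ℏ² = 2.870.
P(|x| < d) = ∫_{−d}^{d} κ e^{−2κ|x|} dx = 1 − e^{−2κd} = 1 − e^{−2.566} = 0.9231.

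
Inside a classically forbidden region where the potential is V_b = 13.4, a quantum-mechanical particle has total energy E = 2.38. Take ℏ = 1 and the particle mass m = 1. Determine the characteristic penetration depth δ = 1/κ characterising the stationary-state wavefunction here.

Since E < V_b the TISE in this region is ψ'' = κ²ψ with κ = √(2m(V_b − E))/ℏ.
κ = √(2 × 1 × 11.02) = 4.695. The penetration depth is δ = 1/κ = 0.213.

δ = 0.213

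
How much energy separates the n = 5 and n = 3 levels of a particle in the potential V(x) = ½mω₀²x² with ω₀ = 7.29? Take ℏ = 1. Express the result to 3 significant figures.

ΔE = 14.6

E_n = ℏω₀(n + ½), so ΔE = (5 − 3) ℏω₀ = 2 × 7.29 = 14.58.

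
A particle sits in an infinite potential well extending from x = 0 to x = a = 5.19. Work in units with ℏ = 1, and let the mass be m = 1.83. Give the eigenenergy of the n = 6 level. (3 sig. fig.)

Requiring ψ(0) = ψ(a) = 0 quantises k = nπ/a, hence E_n = ℏ²k²/2m = n²π²ℏ²/(2ma²).
E_6 = 6² × π² / (2 × 1.83 × 5.19²) = 3.604.

E = 3.60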